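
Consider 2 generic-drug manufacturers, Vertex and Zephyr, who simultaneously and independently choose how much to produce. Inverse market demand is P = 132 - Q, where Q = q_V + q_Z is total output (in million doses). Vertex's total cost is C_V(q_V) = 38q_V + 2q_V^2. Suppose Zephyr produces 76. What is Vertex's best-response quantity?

With the rival's output fixed at 76, Vertex's profit is π_V = (132 - 76 - q_V)q_V - (38q_V + 2q_V²) = (56 - q_V)q_V - (38q_V + 2q_V²).
∂π_V/∂q_V = 18 - 6q_V = 0, so q_V = 3.

3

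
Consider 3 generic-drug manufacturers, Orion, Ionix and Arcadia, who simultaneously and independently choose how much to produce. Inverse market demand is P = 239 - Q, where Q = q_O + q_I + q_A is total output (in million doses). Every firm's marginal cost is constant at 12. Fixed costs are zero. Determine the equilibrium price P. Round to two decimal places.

A representative firm's profit is π_i = q_i(239 - Q) - 12q_i.
Setting ∂π_i/∂q_i = 0 with rivals' quantities fixed: 227 - 2q_i - Σ_{j≠i} q_j = 0.
With identical firms every q_j equals q_i, so Σ_{j≠i} q_j = 2q_i and 227 = 4q_i, giving q_i = 227/4.
Total output Q = 681/4, so price P = 239 - 681/4 = 275/4.

68.75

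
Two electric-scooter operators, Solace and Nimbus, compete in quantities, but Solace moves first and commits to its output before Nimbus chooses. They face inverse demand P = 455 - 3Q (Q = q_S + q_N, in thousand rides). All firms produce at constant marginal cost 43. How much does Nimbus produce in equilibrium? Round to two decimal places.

The follower Nimbus best-responds to any q_S: π_N = (455 - 3Q)q_N - 43q_N.
∂π_N/∂q_N = 412 - 3q_S - 6q_N = 0 gives the reaction function q_N = (412 - 3q_S)/6.
Solace substitutes q_N(q_S) into its own profit: π_S = q_S(455 - 3q_S - (412 - 3q_S)/2) - 43q_S = (249 - (3/2)q_S)q_S - 43q_S.
Maximising: ∂π_S/∂q_S = 206 - 3q_S = 0, giving q_S = 206/3.
Then q_N = (412 - 3·(206/3))/6 = 103/3.

34.33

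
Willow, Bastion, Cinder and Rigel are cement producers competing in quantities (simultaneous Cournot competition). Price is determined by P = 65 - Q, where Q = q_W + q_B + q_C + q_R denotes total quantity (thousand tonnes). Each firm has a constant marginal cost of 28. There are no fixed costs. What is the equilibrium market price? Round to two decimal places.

Each firm earns π_i = (65 - Q)q_i - 28q_i.
Setting ∂π_i/∂q_i = 0 with rivals' quantities fixed: 37 - 2q_i - Σ_{j≠i} q_j = 0.
By symmetry each firm produces the same amount; substituting Σ_{j≠i} q_j = 3q_i yields q_i = 37/5.
Total output Q = 148/5, so price P = 65 - 148/5 = 177/5.

35.40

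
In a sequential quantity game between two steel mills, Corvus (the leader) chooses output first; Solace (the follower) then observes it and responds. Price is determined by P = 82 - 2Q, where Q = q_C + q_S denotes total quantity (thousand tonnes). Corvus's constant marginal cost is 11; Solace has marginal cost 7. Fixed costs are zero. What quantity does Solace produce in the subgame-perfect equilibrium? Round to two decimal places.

10.38

The follower Solace best-responds to any q_C: π_S = (82 - 2Q)q_S - 7q_S.
∂π_S/∂q_S = 75 - 2q_C - 4q_S = 0 gives the reaction function q_S = (75 - 2q_C)/4.
Corvus substitutes q_S(q_C) into its own profit: π_C = q_C(82 - 2q_C - (75 - 2q_C)/2) - 11q_C = (89/2 - q_C)q_C - 11q_C.
Leader FOC: 67/2 - 2q_C = 0, so q_C = 67/4.
Then q_S = (75 - 2·(67/4))/4 = 83/8.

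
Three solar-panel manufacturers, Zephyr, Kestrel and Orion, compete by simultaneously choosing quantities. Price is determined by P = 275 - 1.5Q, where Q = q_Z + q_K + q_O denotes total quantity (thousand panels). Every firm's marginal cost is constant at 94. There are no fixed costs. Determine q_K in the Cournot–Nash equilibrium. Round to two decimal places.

Each firm earns π_i = (275 - 1.5Q)q_i - 94q_i.
Setting ∂π_i/∂q_i = 0 with rivals' quantities fixed: 181 - 3q_i - (3/2)·Σ_{j≠i} q_j = 0.
By symmetry each firm produces the same amount; substituting Σ_{j≠i} q_j = 2q_i yields q_i = 181/6.

30.17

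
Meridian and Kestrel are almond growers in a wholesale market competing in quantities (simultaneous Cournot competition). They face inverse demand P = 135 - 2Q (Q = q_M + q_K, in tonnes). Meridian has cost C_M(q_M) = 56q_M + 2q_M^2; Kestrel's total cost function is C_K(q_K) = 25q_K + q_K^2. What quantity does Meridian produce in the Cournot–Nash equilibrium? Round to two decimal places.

Meridian's profit: π_M = (135 - 2Q)q_M - (56q_M + 2q_M²). Setting ∂π_M/∂q_M = 0: 79 - 8q_M - 2(q_K) = 0.
Kestrel's first-order condition: 110 - 6q_K - 2(q_M) = 0.
So q_M = (79 - 2q_K)/8 and q_K = (110 - 2q_M)/6.
Solving the pair: q_M = 127/22, q_K = 361/22.

5.77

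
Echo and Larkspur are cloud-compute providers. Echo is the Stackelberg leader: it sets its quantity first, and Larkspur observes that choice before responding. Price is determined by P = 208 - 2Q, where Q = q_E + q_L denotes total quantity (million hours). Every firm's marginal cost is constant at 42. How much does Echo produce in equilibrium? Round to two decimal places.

Solve by backward induction. Given q_E, the follower Larkspur maximises π_L = (208 - 2q_E - 2q_L)q_L - 42q_L.
Follower FOC: 166 - 2q_E - 4q_L = 0, so q_L(q_E) = (166 - 2q_E)/4.
Echo substitutes q_L(q_E) into its own profit: π_E = q_E(208 - 2q_E - (166 - 2q_E)/2) - 42q_E = (125 - q_E)q_E - 42q_E.
The leader's first-order condition 83 - 2q_E = 0 yields q_E = 83/2.
Then q_L = (166 - 2·(83/2))/4 = 83/4.

41.50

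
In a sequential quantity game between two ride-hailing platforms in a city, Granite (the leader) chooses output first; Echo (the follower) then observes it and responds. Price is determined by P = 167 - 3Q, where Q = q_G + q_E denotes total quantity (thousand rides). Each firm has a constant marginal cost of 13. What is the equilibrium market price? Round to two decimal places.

51.50

The follower Echo best-responds to any q_G: π_E = (167 - 3Q)q_E - 13q_E.
∂π_E/∂q_E = 154 - 3q_G - 6q_E = 0 gives the reaction function q_E = (154 - 3q_G)/6.
Granite substitutes q_E(q_G) into its own profit: π_G = q_G(167 - 3q_G - (154 - 3q_G)/2) - 13q_G = (90 - (3/2)q_G)q_G - 13q_G.
The leader's first-order condition 77 - 3q_G = 0 yields q_G = 77/3.
Then q_E = (154 - 3·(77/3))/6 = 77/6.
Total output Q = 77/2, so price P = 167 - 3·(77/2) = 103/2.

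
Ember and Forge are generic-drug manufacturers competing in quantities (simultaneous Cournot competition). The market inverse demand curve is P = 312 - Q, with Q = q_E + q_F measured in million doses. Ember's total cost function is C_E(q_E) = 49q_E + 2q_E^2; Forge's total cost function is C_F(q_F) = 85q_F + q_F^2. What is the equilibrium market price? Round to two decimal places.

Ember's profit: π_E = (312 - Q)q_E - (49q_E + 2q_E²). Setting ∂π_E/∂q_E = 0: 263 - 6q_E - (q_F) = 0.
Forge's profit: π_F = (312 - Q)q_F - (85q_F + q_F²). Setting ∂π_F/∂q_F = 0: 227 - 4q_F - (q_E) = 0.
So q_E = (263 - q_F)/6 and q_F = (227 - q_E)/4.
Substituting one into the other gives q_E = 825/23 and q_F = 1099/23.
Total output Q = 1924/23, so price P = 312 - 1924/23 = 228.3478.

228.35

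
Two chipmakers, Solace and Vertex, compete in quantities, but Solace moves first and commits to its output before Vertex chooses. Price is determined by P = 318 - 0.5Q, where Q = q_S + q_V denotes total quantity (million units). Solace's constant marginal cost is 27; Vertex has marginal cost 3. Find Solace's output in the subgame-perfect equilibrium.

267

Solve by backward induction. Given q_S, the follower Vertex maximises π_V = (318 - (1/2)q_S - (1/2)q_V)q_V - 3q_V.
∂π_V/∂q_V = 315 - (1/2)q_S - q_V = 0 gives the reaction function q_V = (315 - (1/2)q_S).
Solace substitutes q_V(q_S) into its own profit: π_S = q_S(318 - (1/2)q_S - (315 - (1/2)q_S)/2) - 27q_S = (321/2 - (1/4)q_S)q_S - 27q_S.
Maximising: ∂π_S/∂q_S = 267/2 - (1/2)q_S = 0, giving q_S = 267.
Then q_V = (315 - (1/2)·267) = 363/2.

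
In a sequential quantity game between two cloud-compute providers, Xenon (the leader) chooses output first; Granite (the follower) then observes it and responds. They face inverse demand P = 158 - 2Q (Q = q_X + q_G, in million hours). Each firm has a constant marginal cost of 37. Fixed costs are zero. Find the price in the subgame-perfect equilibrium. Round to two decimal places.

Solve by backward induction. Given q_X, the follower Granite maximises π_G = (158 - 2q_X - 2q_G)q_G - 37q_G.
Follower FOC: 121 - 2q_X - 4q_G = 0, so q_G(q_X) = (121 - 2q_X)/4.
Xenon substitutes q_G(q_X) into its own profit: π_X = q_X(158 - 2q_X - (121 - 2q_X)/2) - 37q_X = (195/2 - q_X)q_X - 37q_X.
Leader FOC: 121/2 - 2q_X = 0, so q_X = 121/4.
Then q_G = (121 - 2·(121/4))/4 = 121/8.
Total output Q = 363/8, so price P = 158 - 2·(363/8) = 269/4.

67.25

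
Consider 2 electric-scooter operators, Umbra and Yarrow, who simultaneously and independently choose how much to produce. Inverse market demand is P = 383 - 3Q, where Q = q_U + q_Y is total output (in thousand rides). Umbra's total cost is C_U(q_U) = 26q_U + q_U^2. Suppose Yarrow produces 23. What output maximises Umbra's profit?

With the rival's output fixed at 23, Umbra's profit is π_U = (383 - 3·23 - 3q_U)q_U - (26q_U + q_U²) = (314 - 3q_U)q_U - (26q_U + q_U²).
∂π_U/∂q_U = 288 - 8q_U = 0, so q_U = 36.

36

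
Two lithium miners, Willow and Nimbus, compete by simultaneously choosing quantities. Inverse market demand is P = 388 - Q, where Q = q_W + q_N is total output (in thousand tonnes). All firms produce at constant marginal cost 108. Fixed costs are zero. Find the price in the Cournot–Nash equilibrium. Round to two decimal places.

201.33

Each firm earns π_i = (388 - Q)q_i - 108q_i.
First-order condition (treating rivals' output as given): 280 - 2q_i - q_j = 0.
By symmetry each firm produces the same amount; substituting q_j = q_i yields q_i = 280/3.
Total output Q = 560/3, so price P = 388 - 560/3 = 604/3.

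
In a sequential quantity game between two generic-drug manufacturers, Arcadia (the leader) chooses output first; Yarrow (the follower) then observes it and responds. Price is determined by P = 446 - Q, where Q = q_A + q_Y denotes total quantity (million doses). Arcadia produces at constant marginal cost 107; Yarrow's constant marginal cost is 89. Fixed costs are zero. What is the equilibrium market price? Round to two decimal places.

The follower Yarrow best-responds to any q_A: π_Y = (446 - Q)q_Y - 89q_Y.
∂π_Y/∂q_Y = 357 - q_A - 2q_Y = 0 gives the reaction function q_Y = (357 - q_A)/2.
Arcadia substitutes q_Y(q_A) into its own profit: π_A = q_A(446 - q_A - (357 - q_A)/2) - 107q_A = (535/2 - (1/2)q_A)q_A - 107q_A.
The leader's first-order condition 321/2 - q_A = 0 yields q_A = 321/2.
Then q_Y = (357 - 321/2)/2 = 393/4.
Total output Q = 1035/4, so price P = 446 - 1035/4 = 749/4.

187.25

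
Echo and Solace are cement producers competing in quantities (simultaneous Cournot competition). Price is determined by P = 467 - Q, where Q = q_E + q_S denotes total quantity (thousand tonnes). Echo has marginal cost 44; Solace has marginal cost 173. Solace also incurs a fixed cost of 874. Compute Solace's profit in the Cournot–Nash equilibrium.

2151

Echo's profit: π_E = (467 - Q)q_E - (44q_E). Setting ∂π_E/∂q_E = 0: 423 - 2q_E - (q_S) = 0.
Solace's profit: π_S = (467 - Q)q_S - (173q_S). Setting ∂π_S/∂q_S = 0: 294 - 2q_S - (q_E) = 0.
Rearranging gives the reaction functions q_E = (423 - q_S)/2 and q_S = (294 - q_E)/2.
Substituting one into the other gives q_E = 184 and q_S = 55.
Price P = 467 - 239 = 228.
Solace's profit: (228 - 173)·55 - 874 = 2151.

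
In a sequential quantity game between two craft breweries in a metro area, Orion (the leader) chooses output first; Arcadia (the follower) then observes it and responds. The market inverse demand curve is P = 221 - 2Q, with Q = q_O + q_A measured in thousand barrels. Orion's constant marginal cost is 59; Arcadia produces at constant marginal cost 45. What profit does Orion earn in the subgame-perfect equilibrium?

1369

The follower Arcadia best-responds to any q_O: π_A = (221 - 2Q)q_A - 45q_A.
Setting the follower's marginal profit to zero, 176 - 2q_O - 4q_A = 0, i.e. q_A = (176 - 2q_O)/4.
The leader anticipates this reaction. Substituting into P = 221 - 2Q gives P = 133 - q_O, so π_O = (133 - q_O)q_O - 59q_O.
Maximising: ∂π_O/∂q_O = 74 - 2q_O = 0, giving q_O = 37.
Then q_A = (176 - 2·37)/4 = 51/2.
Price P = 221 - 2·(125/2) = 96.
Orion's profit: (96 - 59)·37 = 1369.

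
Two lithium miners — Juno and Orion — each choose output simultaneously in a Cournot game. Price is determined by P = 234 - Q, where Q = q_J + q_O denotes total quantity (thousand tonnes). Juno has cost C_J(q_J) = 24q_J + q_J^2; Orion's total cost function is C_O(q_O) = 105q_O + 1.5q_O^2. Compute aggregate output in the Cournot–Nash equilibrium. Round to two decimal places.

64.58

Juno's profit: π_J = (234 - Q)q_J - (24q_J + q_J²). Setting ∂π_J/∂q_J = 0: 210 - 4q_J - (q_O) = 0.
Orion's profit: π_O = (234 - Q)q_O - (105q_O + (3/2)q_O²). Setting ∂π_O/∂q_O = 0: 129 - 5q_O - (q_J) = 0.
Rearranging gives the reaction functions q_J = (210 - q_O)/4 and q_O = (129 - q_J)/5.
Substituting one into the other gives q_J = 921/19 and q_O = 306/19.
Total output Q = 921/19 + 306/19 = 1227/19.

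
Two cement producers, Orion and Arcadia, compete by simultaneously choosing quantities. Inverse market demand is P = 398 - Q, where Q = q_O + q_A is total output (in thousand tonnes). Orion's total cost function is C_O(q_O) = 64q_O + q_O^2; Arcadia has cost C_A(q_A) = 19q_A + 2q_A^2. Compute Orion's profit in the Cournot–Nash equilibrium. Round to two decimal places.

9983.46

Orion's profit: π_O = (398 - Q)q_O - (64q_O + q_O²). Setting ∂π_O/∂q_O = 0: 334 - 4q_O - (q_A) = 0.
Arcadia's profit: π_A = (398 - Q)q_A - (19q_A + 2q_A²). Setting ∂π_A/∂q_A = 0: 379 - 6q_A - (q_O) = 0.
Rearranging gives the reaction functions q_O = (334 - q_A)/4 and q_A = (379 - q_O)/6.
Solving the pair: q_O = 1625/23, q_A = 1182/23.
Price P = 398 - 122.0435 = 275.9565.
Orion's profit: 275.9565·(1625/23) - 64·(1625/23) - (1625/23)² = 9983.4594.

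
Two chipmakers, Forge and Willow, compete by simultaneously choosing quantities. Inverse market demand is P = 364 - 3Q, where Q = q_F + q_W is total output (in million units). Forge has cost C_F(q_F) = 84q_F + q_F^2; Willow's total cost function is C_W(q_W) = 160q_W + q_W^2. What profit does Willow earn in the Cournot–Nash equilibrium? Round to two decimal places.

829.44

Forge's profit: π_F = (364 - 3Q)q_F - (84q_F + q_F²). Setting ∂π_F/∂q_F = 0: 280 - 8q_F - 3(q_W) = 0.
Willow's first-order condition: 204 - 8q_W - 3(q_F) = 0.
Rearranging gives the reaction functions q_F = (280 - 3q_W)/8 and q_W = (204 - 3q_F)/8.
Substituting one into the other gives q_F = 148/5 and q_W = 72/5.
Price P = 364 - 3·44 = 232.
Willow's profit: 232·(72/5) - 160·(72/5) - (72/5)² = 829.4400.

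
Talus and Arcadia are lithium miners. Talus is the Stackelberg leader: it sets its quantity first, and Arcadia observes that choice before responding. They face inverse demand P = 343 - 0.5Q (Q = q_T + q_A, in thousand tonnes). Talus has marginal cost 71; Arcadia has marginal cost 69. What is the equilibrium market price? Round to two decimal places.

The follower Arcadia best-responds to any q_T: π_A = (343 - 0.5Q)q_A - 69q_A.
Follower FOC: 274 - (1/2)q_T - q_A = 0, so q_A(q_T) = (274 - (1/2)q_T).
The leader anticipates this reaction. Substituting into P = 343 - 0.5Q gives P = 206 - (1/4)q_T, so π_T = (206 - (1/4)q_T)q_T - 71q_T.
Maximising: ∂π_T/∂q_T = 135 - (1/2)q_T = 0, giving q_T = 270.
Then q_A = (274 - (1/2)·270) = 139.
Total output Q = 409, so price P = 343 - (1/2)·409 = 277/2.

138.50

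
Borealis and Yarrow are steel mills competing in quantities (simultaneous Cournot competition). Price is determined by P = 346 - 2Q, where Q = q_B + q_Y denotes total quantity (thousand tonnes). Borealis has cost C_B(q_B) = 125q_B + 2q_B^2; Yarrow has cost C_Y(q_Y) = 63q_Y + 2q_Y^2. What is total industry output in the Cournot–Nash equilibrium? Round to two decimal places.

Borealis's profit: π_B = (346 - 2Q)q_B - (125q_B + 2q_B²). Setting ∂π_B/∂q_B = 0: 221 - 8q_B - 2(q_Y) = 0.
Yarrow's profit: π_Y = (346 - 2Q)q_Y - (63q_Y + 2q_Y²). Setting ∂π_Y/∂q_Y = 0: 283 - 8q_Y - 2(q_B) = 0.
Best responses: q_B = (221 - 2q_Y)/8, q_Y = (283 - 2q_B)/8.
Substituting one into the other gives q_B = 601/30 and q_Y = 911/30.
Total output Q = 601/30 + 911/30 = 252/5.

50.40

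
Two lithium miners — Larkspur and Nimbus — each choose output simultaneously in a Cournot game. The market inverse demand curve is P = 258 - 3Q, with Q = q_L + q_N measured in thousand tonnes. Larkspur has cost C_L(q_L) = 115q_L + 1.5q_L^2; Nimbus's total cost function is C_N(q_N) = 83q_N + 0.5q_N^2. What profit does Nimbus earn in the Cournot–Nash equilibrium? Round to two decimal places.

1576.34

Larkspur's profit: π_L = (258 - 3Q)q_L - (115q_L + (3/2)q_L²). Setting ∂π_L/∂q_L = 0: 143 - 9q_L - 3(q_N) = 0.
Nimbus's first-order condition: 175 - 7q_N - 3(q_L) = 0.
Best responses: q_L = (143 - 3q_N)/9, q_N = (175 - 3q_L)/7.
Solving the pair: q_L = 238/27, q_N = 191/9.
Price P = 258 - 3·(811/27) = 1511/9.
Nimbus's profit: (1511/9)·(191/9) - 83·(191/9) - (1/2)(191/9)² = 1576.3395.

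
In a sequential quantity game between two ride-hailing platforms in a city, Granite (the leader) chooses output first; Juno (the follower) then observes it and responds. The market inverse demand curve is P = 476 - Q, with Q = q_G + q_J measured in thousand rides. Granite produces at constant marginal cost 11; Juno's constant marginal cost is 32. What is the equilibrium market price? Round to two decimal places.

132.50

Solve by backward induction. Given q_G, the follower Juno maximises π_J = (476 - q_G - q_J)q_J - 32q_J.
∂π_J/∂q_J = 444 - q_G - 2q_J = 0 gives the reaction function q_J = (444 - q_G)/2.
The leader anticipates this reaction. Substituting into P = 476 - Q gives P = 254 - (1/2)q_G, so π_G = (254 - (1/2)q_G)q_G - 11q_G.
The leader's first-order condition 243 - q_G = 0 yields q_G = 243.
Then q_J = (444 - 243)/2 = 201/2.
Total output Q = 687/2, so price P = 476 - 687/2 = 265/2.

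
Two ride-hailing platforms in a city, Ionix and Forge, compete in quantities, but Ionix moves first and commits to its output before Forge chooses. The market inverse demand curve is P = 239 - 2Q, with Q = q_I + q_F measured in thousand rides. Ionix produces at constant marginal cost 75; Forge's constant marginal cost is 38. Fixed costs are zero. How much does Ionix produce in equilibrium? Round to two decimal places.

The follower Forge best-responds to any q_I: π_F = (239 - 2Q)q_F - 38q_F.
∂π_F/∂q_F = 201 - 2q_I - 4q_F = 0 gives the reaction function q_F = (201 - 2q_I)/4.
The leader anticipates this reaction. Substituting into P = 239 - 2Q gives P = 277/2 - q_I, so π_I = (277/2 - q_I)q_I - 75q_I.
Leader FOC: 127/2 - 2q_I = 0, so q_I = 127/4.
Then q_F = (201 - 2·(127/4))/4 = 275/8.

31.75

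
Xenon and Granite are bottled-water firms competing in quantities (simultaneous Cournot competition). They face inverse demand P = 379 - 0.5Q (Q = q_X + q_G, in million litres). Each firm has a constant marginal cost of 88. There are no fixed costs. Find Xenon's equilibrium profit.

Each firm earns π_i = (379 - 0.5Q)q_i - 88q_i.
Setting ∂π_i/∂q_i = 0 with rivals' quantities fixed: 291 - q_i - (1/2)q_j = 0.
By symmetry each firm produces the same amount; substituting q_j = q_i yields q_i = 291/(3/2) = 194.
Price P = 379 - (1/2)·388 = 185.
Xenon's profit: (185 - 88)·194 = 18818.

18818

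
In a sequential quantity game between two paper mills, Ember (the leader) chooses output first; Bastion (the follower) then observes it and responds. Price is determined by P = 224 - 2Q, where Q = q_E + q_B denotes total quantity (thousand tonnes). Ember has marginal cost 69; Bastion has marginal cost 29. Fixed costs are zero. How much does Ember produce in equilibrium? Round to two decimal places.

The follower Bastion best-responds to any q_E: π_B = (224 - 2Q)q_B - 29q_B.
∂π_B/∂q_B = 195 - 2q_E - 4q_B = 0 gives the reaction function q_B = (195 - 2q_E)/4.
Ember substitutes q_B(q_E) into its own profit: π_E = q_E(224 - 2q_E - (195 - 2q_E)/2) - 69q_E = (253/2 - q_E)q_E - 69q_E.
The leader's first-order condition 115/2 - 2q_E = 0 yields q_E = 115/4.
Then q_B = (195 - 2·(115/4))/4 = 275/8.

28.75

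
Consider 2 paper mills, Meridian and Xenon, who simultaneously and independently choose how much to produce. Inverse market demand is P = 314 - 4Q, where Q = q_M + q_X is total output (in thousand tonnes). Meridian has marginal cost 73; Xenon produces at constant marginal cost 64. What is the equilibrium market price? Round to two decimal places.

150.33

Meridian's profit: π_M = (314 - 4Q)q_M - (73q_M). Setting ∂π_M/∂q_M = 0: 241 - 8q_M - 4(q_X) = 0.
Xenon's profit: π_X = (314 - 4Q)q_X - (64q_X). Setting ∂π_X/∂q_X = 0: 250 - 8q_X - 4(q_M) = 0.
Best responses: q_M = (241 - 4q_X)/8, q_X = (250 - 4q_M)/8.
Substituting one into the other gives q_M = 58/3 and q_X = 259/12.
Total output Q = 491/12, so price P = 314 - 4·(491/12) = 451/3.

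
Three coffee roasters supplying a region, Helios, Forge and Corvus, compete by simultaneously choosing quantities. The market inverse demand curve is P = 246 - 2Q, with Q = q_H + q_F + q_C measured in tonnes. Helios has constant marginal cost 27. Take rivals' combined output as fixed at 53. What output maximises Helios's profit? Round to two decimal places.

With rivals' combined output fixed at 53, Helios's profit is π_H = (246 - 2·53 - 2q_H)q_H - (27q_H) = (140 - 2q_H)q_H - (27q_H).
∂π_H/∂q_H = 113 - 4q_H = 0, so q_H = 113/4.

28.25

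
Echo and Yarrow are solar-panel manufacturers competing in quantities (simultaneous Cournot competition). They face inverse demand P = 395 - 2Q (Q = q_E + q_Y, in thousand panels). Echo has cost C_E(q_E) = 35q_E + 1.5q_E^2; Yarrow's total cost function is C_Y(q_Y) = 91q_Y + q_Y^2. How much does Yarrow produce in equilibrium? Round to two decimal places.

Echo's profit: π_E = (395 - 2Q)q_E - (35q_E + (3/2)q_E²). Setting ∂π_E/∂q_E = 0: 360 - 7q_E - 2(q_Y) = 0.
Yarrow's profit: π_Y = (395 - 2Q)q_Y - (91q_Y + q_Y²). Setting ∂π_Y/∂q_Y = 0: 304 - 6q_Y - 2(q_E) = 0.
Best responses: q_E = (360 - 2q_Y)/7, q_Y = (304 - 2q_E)/6.
Solving the pair: q_E = 776/19, q_Y = 704/19.

37.05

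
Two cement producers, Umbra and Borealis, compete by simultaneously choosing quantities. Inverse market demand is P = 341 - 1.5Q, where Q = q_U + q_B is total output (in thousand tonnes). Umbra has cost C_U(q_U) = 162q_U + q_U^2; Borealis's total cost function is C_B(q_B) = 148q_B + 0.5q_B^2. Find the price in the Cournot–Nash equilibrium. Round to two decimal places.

Umbra's profit: π_U = (341 - 1.5Q)q_U - (162q_U + q_U²). Setting ∂π_U/∂q_U = 0: 179 - 5q_U - (3/2)(q_B) = 0.
Borealis's profit: π_B = (341 - 1.5Q)q_B - (148q_B + (1/2)q_B²). Setting ∂π_B/∂q_B = 0: 193 - 4q_B - (3/2)(q_U) = 0.
So q_U = (179 - (3/2)q_B)/5 and q_B = (193 - (3/2)q_U)/4.
Substituting one into the other gives q_U = 1706/71 and q_B = 39.2394.
Total output Q = 63.2676, so price P = 341 - (3/2)·63.2676 = 246.0986.

246.10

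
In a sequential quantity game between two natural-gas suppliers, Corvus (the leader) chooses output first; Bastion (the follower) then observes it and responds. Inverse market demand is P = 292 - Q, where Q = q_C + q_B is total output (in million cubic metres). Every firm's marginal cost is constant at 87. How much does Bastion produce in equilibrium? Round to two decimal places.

The follower Bastion best-responds to any q_C: π_B = (292 - Q)q_B - 87q_B.
Setting the follower's marginal profit to zero, 205 - q_C - 2q_B = 0, i.e. q_B = (205 - q_C)/2.
The leader anticipates this reaction. Substituting into P = 292 - Q gives P = 379/2 - (1/2)q_C, so π_C = (379/2 - (1/2)q_C)q_C - 87q_C.
Maximising: ∂π_C/∂q_C = 205/2 - q_C = 0, giving q_C = 205/2.
Then q_B = (205 - 205/2)/2 = 205/4.

51.25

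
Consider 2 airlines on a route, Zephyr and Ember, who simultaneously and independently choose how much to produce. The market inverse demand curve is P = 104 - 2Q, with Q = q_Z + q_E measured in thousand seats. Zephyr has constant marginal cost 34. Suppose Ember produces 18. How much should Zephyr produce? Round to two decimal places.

8.50

With the rival's output fixed at 18, Zephyr's profit is π_Z = (104 - 2·18 - 2q_Z)q_Z - (34q_Z) = (68 - 2q_Z)q_Z - (34q_Z).
∂π_Z/∂q_Z = 34 - 4q_Z = 0, so q_Z = 17/2.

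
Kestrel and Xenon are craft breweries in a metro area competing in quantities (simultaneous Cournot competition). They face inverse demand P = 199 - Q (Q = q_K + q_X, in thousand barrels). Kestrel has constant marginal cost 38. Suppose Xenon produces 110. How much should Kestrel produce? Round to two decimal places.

With the rival's output fixed at 110, Kestrel's profit is π_K = (199 - 110 - q_K)q_K - (38q_K) = (89 - q_K)q_K - (38q_K).
∂π_K/∂q_K = 51 - 2q_K = 0, so q_K = 51/2.

25.50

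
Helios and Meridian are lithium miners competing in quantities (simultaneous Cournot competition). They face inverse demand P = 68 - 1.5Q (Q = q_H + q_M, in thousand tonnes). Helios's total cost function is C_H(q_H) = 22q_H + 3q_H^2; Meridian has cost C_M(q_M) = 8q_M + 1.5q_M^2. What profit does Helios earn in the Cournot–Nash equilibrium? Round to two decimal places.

58.13

Helios's profit: π_H = (68 - 1.5Q)q_H - (22q_H + 3q_H²). Setting ∂π_H/∂q_H = 0: 46 - 9q_H - (3/2)(q_M) = 0.
Meridian's profit: π_M = (68 - 1.5Q)q_M - (8q_M + (3/2)q_M²). Setting ∂π_M/∂q_M = 0: 60 - 6q_M - (3/2)(q_H) = 0.
Rearranging gives the reaction functions q_H = (46 - (3/2)q_M)/9 and q_M = (60 - (3/2)q_H)/6.
Solving the pair: q_H = 248/69, q_M = 628/69.
Price P = 68 - (3/2)·(292/23) = 1126/23.
Helios's profit: (1126/23)·(248/69) - 22·(248/69) - 3(248/69)² = 58.1323.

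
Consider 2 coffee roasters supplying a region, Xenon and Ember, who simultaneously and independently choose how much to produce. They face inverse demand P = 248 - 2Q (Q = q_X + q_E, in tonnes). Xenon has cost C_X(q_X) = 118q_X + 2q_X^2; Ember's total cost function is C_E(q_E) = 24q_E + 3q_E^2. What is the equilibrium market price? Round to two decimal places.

185.26

Xenon's profit: π_X = (248 - 2Q)q_X - (118q_X + 2q_X²). Setting ∂π_X/∂q_X = 0: 130 - 8q_X - 2(q_E) = 0.
Ember's first-order condition: 224 - 10q_E - 2(q_X) = 0.
So q_X = (130 - 2q_E)/8 and q_E = (224 - 2q_X)/10.
Substituting one into the other gives q_X = 213/19 and q_E = 383/19.
Total output Q = 596/19, so price P = 248 - 2·(596/19) = 185.2632.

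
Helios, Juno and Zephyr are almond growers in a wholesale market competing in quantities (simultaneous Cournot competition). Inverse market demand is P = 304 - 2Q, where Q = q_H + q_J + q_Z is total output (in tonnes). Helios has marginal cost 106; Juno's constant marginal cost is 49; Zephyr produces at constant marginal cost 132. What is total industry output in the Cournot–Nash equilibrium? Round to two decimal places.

78.13

Helios's profit: π_H = (304 - 2Q)q_H - (106q_H). Setting ∂π_H/∂q_H = 0: 198 - 4q_H - 2(q_J + q_Z) = 0.
Juno's profit: π_J = (304 - 2Q)q_J - (49q_J). Setting ∂π_J/∂q_J = 0: 255 - 4q_J - 2(q_H + q_Z) = 0.
Zephyr's profit: π_Z = (304 - 2Q)q_Z - (132q_Z). Setting ∂π_Z/∂q_Z = 0: 172 - 4q_Z - 2(q_H + q_J) = 0.
Adding the 3 first-order conditions: 625 − 8Q = 0, so Q = 625/8.
Back-substituting: q_H = (198 − 625/4)/2 = 167/8, q_J = (255 − 625/4)/2 = 395/8, q_Z = (172 − 625/4)/2 = 63/8.
Total output Q = 167/8 + 395/8 + 63/8 = 625/8.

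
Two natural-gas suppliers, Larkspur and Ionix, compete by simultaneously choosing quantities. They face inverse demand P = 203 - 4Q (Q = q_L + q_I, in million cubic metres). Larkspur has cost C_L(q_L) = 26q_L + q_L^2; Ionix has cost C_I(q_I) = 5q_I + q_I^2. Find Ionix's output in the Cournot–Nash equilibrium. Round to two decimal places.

15.14

Larkspur's profit: π_L = (203 - 4Q)q_L - (26q_L + q_L²). Setting ∂π_L/∂q_L = 0: 177 - 10q_L - 4(q_I) = 0.
Ionix's profit: π_I = (203 - 4Q)q_I - (5q_I + q_I²). Setting ∂π_I/∂q_I = 0: 198 - 10q_I - 4(q_L) = 0.
Rearranging gives the reaction functions q_L = (177 - 4q_I)/10 and q_I = (198 - 4q_L)/10.
Substituting one into the other gives q_L = 163/14 and q_I = 106/7.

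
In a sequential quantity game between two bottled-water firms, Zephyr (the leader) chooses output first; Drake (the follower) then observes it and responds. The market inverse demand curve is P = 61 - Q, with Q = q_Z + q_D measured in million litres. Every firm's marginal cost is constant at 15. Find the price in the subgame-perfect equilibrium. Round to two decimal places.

26.50

The follower Drake best-responds to any q_Z: π_D = (61 - Q)q_D - 15q_D.
Follower FOC: 46 - q_Z - 2q_D = 0, so q_D(q_Z) = (46 - q_Z)/2.
The leader anticipates this reaction. Substituting into P = 61 - Q gives P = 38 - (1/2)q_Z, so π_Z = (38 - (1/2)q_Z)q_Z - 15q_Z.
Leader FOC: 23 - q_Z = 0, so q_Z = 23.
Then q_D = (46 - 23)/2 = 23/2.
Total output Q = 69/2, so price P = 61 - 69/2 = 53/2.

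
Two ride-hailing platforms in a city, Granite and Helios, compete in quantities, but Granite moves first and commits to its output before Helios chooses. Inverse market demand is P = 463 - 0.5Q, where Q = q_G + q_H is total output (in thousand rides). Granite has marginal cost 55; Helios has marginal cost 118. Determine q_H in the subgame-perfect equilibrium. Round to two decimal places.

109.50

The follower Helios best-responds to any q_G: π_H = (463 - 0.5Q)q_H - 118q_H.
Follower FOC: 345 - (1/2)q_G - q_H = 0, so q_H(q_G) = (345 - (1/2)q_G).
The leader anticipates this reaction. Substituting into P = 463 - 0.5Q gives P = 581/2 - (1/4)q_G, so π_G = (581/2 - (1/4)q_G)q_G - 55q_G.
The leader's first-order condition 471/2 - (1/2)q_G = 0 yields q_G = 471.
Then q_H = (345 - (1/2)·471) = 219/2.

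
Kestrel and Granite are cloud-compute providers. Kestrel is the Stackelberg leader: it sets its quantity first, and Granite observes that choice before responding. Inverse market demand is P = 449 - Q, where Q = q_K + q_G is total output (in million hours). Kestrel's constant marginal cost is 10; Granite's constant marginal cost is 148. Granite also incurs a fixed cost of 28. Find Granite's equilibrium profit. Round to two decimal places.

11.06

Solve by backward induction. Given q_K, the follower Granite maximises π_G = (449 - q_K - q_G)q_G - 148q_G.
Follower FOC: 301 - q_K - 2q_G = 0, so q_G(q_K) = (301 - q_K)/2.
The leader anticipates this reaction. Substituting into P = 449 - Q gives P = 597/2 - (1/2)q_K, so π_K = (597/2 - (1/2)q_K)q_K - 10q_K.
The leader's first-order condition 577/2 - q_K = 0 yields q_K = 577/2.
Then q_G = (301 - 577/2)/2 = 25/4.
Price P = 449 - 1179/4 = 617/4.
Granite's profit: (617/4 - 148)·(25/4) - 28 = 177/16.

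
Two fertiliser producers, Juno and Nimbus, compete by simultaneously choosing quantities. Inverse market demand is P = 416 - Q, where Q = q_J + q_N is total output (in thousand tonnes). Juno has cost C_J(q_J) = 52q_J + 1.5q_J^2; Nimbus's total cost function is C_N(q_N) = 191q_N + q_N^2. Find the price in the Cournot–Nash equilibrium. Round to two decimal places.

Juno's profit: π_J = (416 - Q)q_J - (52q_J + (3/2)q_J²). Setting ∂π_J/∂q_J = 0: 364 - 5q_J - (q_N) = 0.
Nimbus's profit: π_N = (416 - Q)q_N - (191q_N + q_N²). Setting ∂π_N/∂q_N = 0: 225 - 4q_N - (q_J) = 0.
Best responses: q_J = (364 - q_N)/5, q_N = (225 - q_J)/4.
Substituting one into the other gives q_J = 1231/19 and q_N = 761/19.
Total output Q = 1992/19, so price P = 416 - 1992/19 = 311.1579.

311.16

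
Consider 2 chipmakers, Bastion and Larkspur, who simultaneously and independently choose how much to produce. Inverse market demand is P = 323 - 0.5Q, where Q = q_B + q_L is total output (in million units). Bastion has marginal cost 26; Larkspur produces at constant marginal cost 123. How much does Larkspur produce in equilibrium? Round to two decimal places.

68.67

Bastion's profit: π_B = (323 - 0.5Q)q_B - (26q_B). Setting ∂π_B/∂q_B = 0: 297 - q_B - (1/2)(q_L) = 0.
Larkspur's first-order condition: 200 - q_L - (1/2)(q_B) = 0.
Best responses: q_B = (297 - (1/2)q_L), q_L = (200 - (1/2)q_B).
Solving the pair: q_B = 788/3, q_L = 206/3.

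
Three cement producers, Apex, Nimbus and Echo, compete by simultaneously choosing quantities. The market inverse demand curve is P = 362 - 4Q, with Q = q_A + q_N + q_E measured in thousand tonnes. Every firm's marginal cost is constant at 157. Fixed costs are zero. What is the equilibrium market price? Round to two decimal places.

A representative firm's profit is π_i = q_i(362 - 4Q) - 157q_i.
Setting ∂π_i/∂q_i = 0 with rivals' quantities fixed: 205 - 8q_i - 4·Σ_{j≠i} q_j = 0.
By symmetry each firm produces the same amount; substituting Σ_{j≠i} q_j = 2q_i yields q_i = 205/16.
Total output Q = 615/16, so price P = 362 - 4·(615/16) = 833/4.

208.25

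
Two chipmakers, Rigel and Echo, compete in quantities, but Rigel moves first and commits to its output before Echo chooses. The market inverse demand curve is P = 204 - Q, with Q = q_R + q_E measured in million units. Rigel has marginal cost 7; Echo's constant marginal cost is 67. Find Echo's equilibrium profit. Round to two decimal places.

The follower Echo best-responds to any q_R: π_E = (204 - Q)q_E - 67q_E.
Setting the follower's marginal profit to zero, 137 - q_R - 2q_E = 0, i.e. q_E = (137 - q_R)/2.
Rigel substitutes q_E(q_R) into its own profit: π_R = q_R(204 - q_R - (137 - q_R)/2) - 7q_R = (271/2 - (1/2)q_R)q_R - 7q_R.
The leader's first-order condition 257/2 - q_R = 0 yields q_R = 257/2.
Then q_E = (137 - 257/2)/2 = 17/4.
Price P = 204 - 531/4 = 285/4.
Echo's profit: (285/4 - 67)·(17/4) = 289/16.

18.06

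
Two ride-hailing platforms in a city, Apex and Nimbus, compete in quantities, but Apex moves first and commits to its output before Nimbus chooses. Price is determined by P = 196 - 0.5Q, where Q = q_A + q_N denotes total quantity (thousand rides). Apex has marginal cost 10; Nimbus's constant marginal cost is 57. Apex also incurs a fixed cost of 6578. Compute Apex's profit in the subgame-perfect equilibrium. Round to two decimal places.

6994.25

The follower Nimbus best-responds to any q_A: π_N = (196 - 0.5Q)q_N - 57q_N.
Follower FOC: 139 - (1/2)q_A - q_N = 0, so q_N(q_A) = (139 - (1/2)q_A).
The leader anticipates this reaction. Substituting into P = 196 - 0.5Q gives P = 253/2 - (1/4)q_A, so π_A = (253/2 - (1/4)q_A)q_A - 10q_A.
Maximising: ∂π_A/∂q_A = 233/2 - (1/2)q_A = 0, giving q_A = 233.
Then q_N = (139 - (1/2)·233) = 45/2.
Price P = 196 - (1/2)·(511/2) = 273/4.
Apex's profit: (273/4 - 10)·233 - 6578 = 6994.2500.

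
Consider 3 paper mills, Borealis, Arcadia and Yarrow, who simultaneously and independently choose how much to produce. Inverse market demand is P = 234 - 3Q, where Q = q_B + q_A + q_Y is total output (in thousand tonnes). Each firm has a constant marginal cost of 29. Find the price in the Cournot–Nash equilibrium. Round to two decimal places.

80.25

Each firm earns π_i = (234 - 3Q)q_i - 29q_i.
First-order condition (treating rivals' output as given): 205 - 6q_i - 3·Σ_{j≠i} q_j = 0.
With identical firms every q_j equals q_i, so Σ_{j≠i} q_j = 2q_i and 205 = 12q_i, giving q_i = 205/12.
Total output Q = 205/4, so price P = 234 - 3·(205/4) = 321/4.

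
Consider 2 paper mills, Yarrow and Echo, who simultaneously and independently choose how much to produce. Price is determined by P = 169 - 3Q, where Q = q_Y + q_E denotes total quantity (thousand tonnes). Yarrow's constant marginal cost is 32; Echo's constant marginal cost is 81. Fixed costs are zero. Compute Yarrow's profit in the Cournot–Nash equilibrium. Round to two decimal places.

1281.33

Yarrow's profit: π_Y = (169 - 3Q)q_Y - (32q_Y). Setting ∂π_Y/∂q_Y = 0: 137 - 6q_Y - 3(q_E) = 0.
Echo's profit: π_E = (169 - 3Q)q_E - (81q_E). Setting ∂π_E/∂q_E = 0: 88 - 6q_E - 3(q_Y) = 0.
Best responses: q_Y = (137 - 3q_E)/6, q_E = (88 - 3q_Y)/6.
Solving the pair: q_Y = 62/3, q_E = 13/3.
Price P = 169 - 3·25 = 94.
Yarrow's profit: (94 - 32)·(62/3) = 1281.3333.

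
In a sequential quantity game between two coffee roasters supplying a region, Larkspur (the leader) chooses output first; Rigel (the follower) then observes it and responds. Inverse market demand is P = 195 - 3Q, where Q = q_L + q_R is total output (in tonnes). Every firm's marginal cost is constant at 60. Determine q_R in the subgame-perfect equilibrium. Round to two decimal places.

11.25

The follower Rigel best-responds to any q_L: π_R = (195 - 3Q)q_R - 60q_R.
Setting the follower's marginal profit to zero, 135 - 3q_L - 6q_R = 0, i.e. q_R = (135 - 3q_L)/6.
Larkspur substitutes q_R(q_L) into its own profit: π_L = q_L(195 - 3q_L - (135 - 3q_L)/2) - 60q_L = (255/2 - (3/2)q_L)q_L - 60q_L.
The leader's first-order condition 135/2 - 3q_L = 0 yields q_L = 45/2.
Then q_R = (135 - 3·(45/2))/6 = 45/4.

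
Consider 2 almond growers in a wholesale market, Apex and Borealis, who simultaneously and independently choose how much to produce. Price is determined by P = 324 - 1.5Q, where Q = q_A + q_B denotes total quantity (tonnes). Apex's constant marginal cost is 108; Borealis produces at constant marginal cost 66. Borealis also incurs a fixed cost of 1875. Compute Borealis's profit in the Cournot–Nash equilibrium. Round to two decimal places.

Apex's profit: π_A = (324 - 1.5Q)q_A - (108q_A). Setting ∂π_A/∂q_A = 0: 216 - 3q_A - (3/2)(q_B) = 0.
Borealis's first-order condition: 258 - 3q_B - (3/2)(q_A) = 0.
Rearranging gives the reaction functions q_A = (216 - (3/2)q_B)/3 and q_B = (258 - (3/2)q_A)/3.
Substituting one into the other gives q_A = 116/3 and q_B = 200/3.
Price P = 324 - (3/2)·(316/3) = 166.
Borealis's profit: (166 - 66)·(200/3) - 1875 = 4791.6667.

4791.67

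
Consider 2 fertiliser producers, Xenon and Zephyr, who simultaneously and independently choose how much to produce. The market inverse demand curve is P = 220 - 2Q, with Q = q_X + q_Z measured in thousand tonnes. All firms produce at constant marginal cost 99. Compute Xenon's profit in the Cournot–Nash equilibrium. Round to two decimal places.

A representative firm's profit is π_i = q_i(220 - 2Q) - 99q_i.
First-order condition (treating rivals' output as given): 121 - 4q_i - 2q_j = 0.
By symmetry each firm produces the same amount; substituting q_j = q_i yields q_i = 121/6.
Price P = 220 - 2·(121/3) = 418/3.
Xenon's profit: (418/3 - 99)·(121/6) = 813.3889.

813.39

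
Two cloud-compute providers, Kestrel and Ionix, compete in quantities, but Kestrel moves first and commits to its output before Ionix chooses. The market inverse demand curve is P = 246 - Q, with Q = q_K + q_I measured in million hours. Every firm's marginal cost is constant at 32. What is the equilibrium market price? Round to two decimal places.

Solve by backward induction. Given q_K, the follower Ionix maximises π_I = (246 - q_K - q_I)q_I - 32q_I.
∂π_I/∂q_I = 214 - q_K - 2q_I = 0 gives the reaction function q_I = (214 - q_K)/2.
Kestrel substitutes q_I(q_K) into its own profit: π_K = q_K(246 - q_K - (214 - q_K)/2) - 32q_K = (139 - (1/2)q_K)q_K - 32q_K.
Leader FOC: 107 - q_K = 0, so q_K = 107.
Then q_I = (214 - 107)/2 = 107/2.
Total output Q = 321/2, so price P = 246 - 321/2 = 171/2.

85.50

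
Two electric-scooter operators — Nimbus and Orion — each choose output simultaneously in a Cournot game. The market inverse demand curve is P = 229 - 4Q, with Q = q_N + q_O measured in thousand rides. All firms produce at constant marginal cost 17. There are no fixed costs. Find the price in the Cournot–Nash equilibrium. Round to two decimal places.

87.67

A representative firm's profit is π_i = q_i(229 - 4Q) - 17q_i.
Setting ∂π_i/∂q_i = 0 with rivals' quantities fixed: 212 - 8q_i - 4q_j = 0.
With identical firms every q_j equals q_i, so q_j = q_i and 212 = 12q_i, giving q_i = 53/3.
Total output Q = 106/3, so price P = 229 - 4·(106/3) = 263/3.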